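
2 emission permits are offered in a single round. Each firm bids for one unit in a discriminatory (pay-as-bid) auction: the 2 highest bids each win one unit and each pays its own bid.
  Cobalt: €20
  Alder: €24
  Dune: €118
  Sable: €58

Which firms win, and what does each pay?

Sorting: 118 (Dune), 58 (Sable), 24 (Alder), 20 (Cobalt)
The 2 highest are Dune, Sable.
Each winner pays its own bid: Dune €118, Sable €58.

Dune €118, Sable €58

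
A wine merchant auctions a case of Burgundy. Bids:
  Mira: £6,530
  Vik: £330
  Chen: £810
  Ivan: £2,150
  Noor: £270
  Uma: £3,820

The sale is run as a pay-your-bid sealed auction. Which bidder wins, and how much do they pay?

Rule: the highest bidder wins and pays their own bid.
Sorting bids: 6,530 (Mira) > 3,820 (Uma) > 2,150 (Ivan) > 810 (Chen) > 330 (Vik) > 270 (Noor)
Mira is highest → pays own bid, £6,530.

Mira pays £6,530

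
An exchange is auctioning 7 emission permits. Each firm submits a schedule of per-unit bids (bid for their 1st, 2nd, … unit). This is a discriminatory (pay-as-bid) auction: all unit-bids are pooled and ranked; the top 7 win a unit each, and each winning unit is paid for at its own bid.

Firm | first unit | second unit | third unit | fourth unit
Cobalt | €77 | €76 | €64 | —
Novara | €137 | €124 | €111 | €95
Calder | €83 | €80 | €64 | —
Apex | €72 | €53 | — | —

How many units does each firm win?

Calder 2, Cobalt 1, Novara 4

All unit-bids, highest first — top 7: 137 (Novara-1), 124 (Novara-2), 111 (Novara-3), 95 (Novara-4), 83 (Calder-1), 80 (Calder-2), 77 (Cobalt-1)
Next rejected bid: €76 (not a price — pay-as-bid).
Allocation: Calder 2, Cobalt 1, Novara 4.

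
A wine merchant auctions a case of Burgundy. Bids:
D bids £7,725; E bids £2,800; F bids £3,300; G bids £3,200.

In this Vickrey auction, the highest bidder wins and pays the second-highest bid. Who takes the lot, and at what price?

D pays £3,300

Bids in order: 7,725 (D) > 3,300 (F) > 3,200 (G) > 2,800 (E)
D is highest; pays the second-highest bid, £3,300.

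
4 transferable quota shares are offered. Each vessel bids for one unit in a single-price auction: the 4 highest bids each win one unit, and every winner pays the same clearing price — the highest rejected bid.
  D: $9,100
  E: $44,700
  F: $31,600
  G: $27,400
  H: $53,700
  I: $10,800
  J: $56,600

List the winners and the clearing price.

Bids ranked high→low: 56,600 (J), 53,700 (H), 44,700 (E), 31,600 (F), 27,400 (G), 10,800 (I), …
Winners (4 units): J, H, E, F.
First losing bid is G's $27,400, which sets the uniform price.

J, H, E, F; each pays $27,400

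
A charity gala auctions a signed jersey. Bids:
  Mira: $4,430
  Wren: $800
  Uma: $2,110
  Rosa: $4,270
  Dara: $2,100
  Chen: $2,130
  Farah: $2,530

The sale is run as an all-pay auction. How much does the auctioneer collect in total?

Total revenue: $18,370

Bids in order: 4,430 (Mira) > 4,270 (Rosa) > 2,530 (Farah) > 2,130 (Chen) > 2,110 (Uma) > 2,100 (Dara) > …
Every bidder forfeits their bid regardless of winning.
Revenue = 4,430 + 800 + 2,110 + 4,270 + 2,100 + 2,130 + 2,530 = $18,370.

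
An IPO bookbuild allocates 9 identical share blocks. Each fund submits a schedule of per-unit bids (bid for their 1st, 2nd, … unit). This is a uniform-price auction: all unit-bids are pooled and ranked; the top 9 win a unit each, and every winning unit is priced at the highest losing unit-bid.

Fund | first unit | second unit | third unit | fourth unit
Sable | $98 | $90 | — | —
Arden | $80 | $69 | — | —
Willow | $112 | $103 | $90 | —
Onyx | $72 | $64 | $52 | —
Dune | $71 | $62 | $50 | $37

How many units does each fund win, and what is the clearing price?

Arden 2, Dune 1, Onyx 1, Sable 2, Willow 3; clearing price $64

Pooled unit-bids ranked (top 9): 112 (Willow-1), 103 (Willow-2), 98 (Sable-1), 90 (Sable-2), 90 (Willow-3), 80 (Arden-1), 72 (Onyx-1), 71 (Dune-1), 69 (Arden-2)
Highest rejected unit-bid = $64.
Allocation: Arden 2, Dune 1, Onyx 1, Sable 2, Willow 3.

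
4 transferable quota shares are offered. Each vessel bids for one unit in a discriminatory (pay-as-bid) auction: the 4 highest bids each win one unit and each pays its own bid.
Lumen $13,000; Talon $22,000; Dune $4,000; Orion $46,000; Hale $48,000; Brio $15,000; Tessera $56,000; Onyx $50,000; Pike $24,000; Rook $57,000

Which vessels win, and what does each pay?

Ordering the bids: 57,000 (Rook), 56,000 (Tessera), 50,000 (Onyx), 48,000 (Hale), 46,000 (Orion), 24,000 (Pike), …
The 4 highest are Rook, Tessera, Onyx, Hale.
Each winner pays its own bid: Rook $57,000, Tessera $56,000, Onyx $50,000, Hale $48,000.

Rook $57,000, Tessera $56,000, Onyx $50,000, Hale $48,000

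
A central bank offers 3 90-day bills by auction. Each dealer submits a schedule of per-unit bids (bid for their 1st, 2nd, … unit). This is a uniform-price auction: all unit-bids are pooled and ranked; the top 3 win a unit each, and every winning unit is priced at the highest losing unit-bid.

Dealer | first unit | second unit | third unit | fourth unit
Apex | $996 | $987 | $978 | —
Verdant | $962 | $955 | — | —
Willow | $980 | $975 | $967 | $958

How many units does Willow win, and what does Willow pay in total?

Willow: 1 unit, pays $978

Merging the schedules and taking the best 3: 996 (Apex-1), 987 (Apex-2), 980 (Willow-1)
Highest rejected unit-bid = $978.
Willow wins 1 unit(s) at $978 each.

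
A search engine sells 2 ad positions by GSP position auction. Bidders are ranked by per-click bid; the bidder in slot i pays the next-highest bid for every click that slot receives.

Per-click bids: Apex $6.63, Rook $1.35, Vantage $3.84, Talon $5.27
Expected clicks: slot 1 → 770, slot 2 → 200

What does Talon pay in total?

Talon pays $768.00

Per-click bids in order: $6.63 (Apex) > $5.27 (Talon) > $3.84 (Vantage) > …
Talon holds slot 2 → pays next bid $3.84 × 200 clicks = $768.00.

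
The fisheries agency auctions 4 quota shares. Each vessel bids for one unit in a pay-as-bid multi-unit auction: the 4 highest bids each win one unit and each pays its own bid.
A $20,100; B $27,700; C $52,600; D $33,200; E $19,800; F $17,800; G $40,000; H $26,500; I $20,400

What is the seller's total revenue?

Total revenue: $153,500

Ordering the bids: 52,600 (C), 40,000 (G), 33,200 (D), 27,700 (B), 26,500 (H), 20,400 (I), …
The 4 highest are C, G, D, B.
Total revenue = 52,600 + 40,000 + 33,200 + 27,700 = $153,500.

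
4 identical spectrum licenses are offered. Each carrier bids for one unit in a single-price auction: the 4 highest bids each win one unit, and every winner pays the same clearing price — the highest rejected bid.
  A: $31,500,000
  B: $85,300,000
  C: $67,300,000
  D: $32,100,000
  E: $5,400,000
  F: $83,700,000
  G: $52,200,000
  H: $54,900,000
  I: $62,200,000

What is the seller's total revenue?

Total revenue: $219,600,000

Ordering the bids: 85,300,000 (B), 83,700,000 (F), 67,300,000 (C), 62,200,000 (I), 54,900,000 (H), 52,200,000 (G), …
The 4 highest are B, F, C, I.
Clearing price = highest rejected bid = $54,900,000.
Total revenue = 4 × $54,900,000 = $219,600,000.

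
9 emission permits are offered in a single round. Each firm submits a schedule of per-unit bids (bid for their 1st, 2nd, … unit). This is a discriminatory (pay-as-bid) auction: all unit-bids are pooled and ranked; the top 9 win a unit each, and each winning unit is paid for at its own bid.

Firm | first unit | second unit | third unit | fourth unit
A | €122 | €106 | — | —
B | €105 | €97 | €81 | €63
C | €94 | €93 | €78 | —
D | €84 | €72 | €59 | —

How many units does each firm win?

A 2, B 3, C 3, D 1

Pooled unit-bids ranked (top 9): 122 (A-1), 106 (A-2), 105 (B-1), 97 (B-2), 94 (C-1), 93 (C-2), 84 (D-1), 81 (B-3), 78 (C-3)
Next rejected bid: €72 (not a price — pay-as-bid).
Allocation: A 2, B 3, C 3, D 1.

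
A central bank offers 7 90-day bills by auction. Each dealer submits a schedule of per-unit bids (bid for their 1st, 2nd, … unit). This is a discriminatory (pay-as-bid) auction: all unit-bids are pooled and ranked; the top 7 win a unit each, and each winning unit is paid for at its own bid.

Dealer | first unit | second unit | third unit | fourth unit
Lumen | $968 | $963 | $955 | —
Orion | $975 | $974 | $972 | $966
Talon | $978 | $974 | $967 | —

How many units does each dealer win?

All unit-bids, highest first — top 7: 978 (Talon-1), 975 (Orion-1), 974 (Orion-2), 974 (Talon-2), 972 (Orion-3), 968 (Lumen-1), 967 (Talon-3)
Next rejected bid: $966 (not a price — pay-as-bid).
Allocation: Lumen 1, Orion 3, Talon 3.

Lumen 1, Orion 3, Talon 3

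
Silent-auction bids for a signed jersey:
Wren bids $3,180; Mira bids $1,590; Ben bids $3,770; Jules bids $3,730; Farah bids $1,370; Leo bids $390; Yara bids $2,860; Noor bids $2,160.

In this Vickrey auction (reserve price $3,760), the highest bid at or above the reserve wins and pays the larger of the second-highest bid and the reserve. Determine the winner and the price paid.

Ben pays $3,760

Bids in order: 3,770 (Ben) > 3,730 (Jules) > 3,180 (Wren) > 2,860 (Yara) > 2,160 (Noor) > 1,590 (Mira) > …
Highest eligible bid: Ben at $3,770.
Second-highest bid $3,730 is below the reserve $3,760, so the reserve binds → payment $3,760.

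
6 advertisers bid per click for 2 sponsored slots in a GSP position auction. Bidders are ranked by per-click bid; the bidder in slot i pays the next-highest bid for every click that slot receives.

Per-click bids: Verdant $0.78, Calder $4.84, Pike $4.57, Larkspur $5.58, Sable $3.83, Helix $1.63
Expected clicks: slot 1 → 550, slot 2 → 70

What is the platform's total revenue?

Per-click bids in order: $5.58 (Larkspur) > $4.84 (Calder) > $4.57 (Pike) > …
Slot 1: Larkspur pays $4.84 × 550 = $2662.00
Slot 2: Calder pays $4.57 × 70 = $319.90
Total = $2981.90

Total revenue: $2981.90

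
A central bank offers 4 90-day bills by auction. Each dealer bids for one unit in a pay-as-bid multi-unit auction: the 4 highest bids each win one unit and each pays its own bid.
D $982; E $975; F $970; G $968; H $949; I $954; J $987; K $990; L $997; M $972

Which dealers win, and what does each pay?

Ordering the bids: 997 (L), 990 (K), 987 (J), 982 (D), 975 (E), 972 (M), …
Top 4: L, K, J, D.
Each winner pays its own bid: L $997, K $990, J $987, D $982.

L $997, K $990, J $987, D $982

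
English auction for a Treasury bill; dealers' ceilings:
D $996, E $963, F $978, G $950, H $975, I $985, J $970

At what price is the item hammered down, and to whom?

Rule: the price rises until one bidder remains; the winner pays the price at which the last rival dropped out.
Limits in order: 996 (D) > 985 (I) > 978 (F) > 975 (H) > 970 (J) > 963 (E) > …
Bidding ends when I exits at $985; D takes it.

D wins at $985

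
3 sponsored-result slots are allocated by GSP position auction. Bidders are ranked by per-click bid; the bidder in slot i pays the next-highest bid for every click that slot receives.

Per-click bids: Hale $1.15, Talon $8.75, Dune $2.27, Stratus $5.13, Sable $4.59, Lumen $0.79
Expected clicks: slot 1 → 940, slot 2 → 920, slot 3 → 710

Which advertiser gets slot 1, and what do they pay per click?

Ranked by bid: $8.75 (Talon) > $5.13 (Stratus) > $4.59 (Sable) > $2.27 (Dune) > …
Slot 1 goes to the first-ranked bidder, Talon, who pays the next bid down: $5.13/click.

Talon; $5.13 per click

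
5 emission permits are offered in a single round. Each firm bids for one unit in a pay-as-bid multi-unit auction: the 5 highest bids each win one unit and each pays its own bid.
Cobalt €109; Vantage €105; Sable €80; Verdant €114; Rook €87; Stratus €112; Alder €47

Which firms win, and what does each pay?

Verdant €114, Stratus €112, Cobalt €109, Vantage €105, Rook €87

Bids ranked high→low: 114 (Verdant), 112 (Stratus), 109 (Cobalt), 105 (Vantage), 87 (Rook), 80 (Sable), 47 (Alder)
The 5 highest are Verdant, Stratus, Cobalt, Vantage, Rook.
Each winner pays its own bid: Verdant €114, Stratus €112, Cobalt €109, Vantage €105, Rook €87.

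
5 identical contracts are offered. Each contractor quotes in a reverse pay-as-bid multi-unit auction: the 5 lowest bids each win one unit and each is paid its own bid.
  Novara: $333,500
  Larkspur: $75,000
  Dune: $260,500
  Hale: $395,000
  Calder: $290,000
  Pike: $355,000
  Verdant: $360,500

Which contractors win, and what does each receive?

Larkspur $75,000, Dune $260,500, Calder $290,000, Novara $333,500, Pike $355,000

Sorting: 75,000 (Larkspur), 260,500 (Dune), 290,000 (Calder), 333,500 (Novara), 355,000 (Pike), 360,500 (Verdant), 395,000 (Hale)
The 5 lowest are Larkspur, Dune, Calder, Novara, Pike.
Each winner is paid its own bid: Larkspur $75,000, Dune $260,500, Calder $290,000, Novara $333,500, Pike $355,000.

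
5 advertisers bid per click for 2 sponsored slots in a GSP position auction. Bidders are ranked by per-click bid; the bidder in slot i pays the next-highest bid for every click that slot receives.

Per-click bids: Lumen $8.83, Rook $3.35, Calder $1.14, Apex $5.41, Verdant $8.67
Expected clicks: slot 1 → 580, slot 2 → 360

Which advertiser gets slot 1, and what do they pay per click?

Lumen; $8.67 per click

Ranked by bid: $8.83 (Lumen) > $8.67 (Verdant) > $5.41 (Apex) > …
Slot 1 goes to the first-ranked bidder, Lumen, who pays the next bid down: $8.67/click.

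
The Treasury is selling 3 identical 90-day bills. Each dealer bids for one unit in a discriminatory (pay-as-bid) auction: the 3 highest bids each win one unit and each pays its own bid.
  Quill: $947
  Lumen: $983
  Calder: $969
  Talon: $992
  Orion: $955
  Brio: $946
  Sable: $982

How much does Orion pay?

Bids ranked high→low: 992 (Talon), 983 (Lumen), 982 (Sable), 969 (Calder), 955 (Orion), …
Winners (3 units): Talon, Lumen, Sable.
Orion does not win → $0.

Orion pays $0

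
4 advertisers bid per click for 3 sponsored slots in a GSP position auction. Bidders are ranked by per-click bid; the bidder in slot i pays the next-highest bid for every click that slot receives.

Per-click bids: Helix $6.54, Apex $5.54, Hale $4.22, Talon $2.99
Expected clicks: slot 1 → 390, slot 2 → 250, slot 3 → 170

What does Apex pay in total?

Sorting advertisers: $6.54 (Helix) > $5.54 (Apex) > $4.22 (Hale) > $2.99 (Talon)
Apex holds slot 2 → pays next bid $4.22 × 250 clicks = $1055.00.

Apex pays $1055.00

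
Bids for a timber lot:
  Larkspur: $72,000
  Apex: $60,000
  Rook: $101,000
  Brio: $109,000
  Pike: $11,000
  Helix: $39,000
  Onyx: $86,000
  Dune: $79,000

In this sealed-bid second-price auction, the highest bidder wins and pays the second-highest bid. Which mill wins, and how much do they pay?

Bids ranked: 109,000 (Brio) > 101,000 (Rook) > 86,000 (Onyx) > 79,000 (Dune) > 72,000 (Larkspur) > 60,000 (Apex) > …
Brio is highest; pays the second-highest bid, $101,000.

Brio pays $101,000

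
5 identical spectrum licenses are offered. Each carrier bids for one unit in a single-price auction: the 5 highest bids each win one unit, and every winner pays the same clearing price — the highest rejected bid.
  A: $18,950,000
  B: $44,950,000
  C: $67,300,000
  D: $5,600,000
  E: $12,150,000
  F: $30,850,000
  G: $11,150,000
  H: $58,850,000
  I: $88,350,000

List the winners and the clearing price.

Sorting: 88,350,000 (I), 67,300,000 (C), 58,850,000 (H), 44,950,000 (B), 30,850,000 (F), 18,950,000 (A), 12,150,000 (E), …
Winners (5 units): I, C, H, B, F.
First losing bid is A's $18,950,000, which sets the uniform price.

I, C, H, B, F; each pays $18,950,000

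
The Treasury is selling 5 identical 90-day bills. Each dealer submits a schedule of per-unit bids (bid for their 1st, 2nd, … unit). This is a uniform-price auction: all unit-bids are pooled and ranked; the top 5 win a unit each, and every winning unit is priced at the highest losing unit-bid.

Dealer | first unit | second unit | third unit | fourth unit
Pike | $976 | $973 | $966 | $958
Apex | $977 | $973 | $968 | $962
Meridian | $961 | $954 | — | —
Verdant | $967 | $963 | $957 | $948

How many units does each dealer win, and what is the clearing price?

Apex 3, Pike 2; clearing price $967

Merging the schedules and taking the best 5: 977 (Apex-1), 976 (Pike-1), 973 (Pike-2), 973 (Apex-2), 968 (Apex-3)
First bid not allocated: $967.
Allocation: Apex 3, Pike 2.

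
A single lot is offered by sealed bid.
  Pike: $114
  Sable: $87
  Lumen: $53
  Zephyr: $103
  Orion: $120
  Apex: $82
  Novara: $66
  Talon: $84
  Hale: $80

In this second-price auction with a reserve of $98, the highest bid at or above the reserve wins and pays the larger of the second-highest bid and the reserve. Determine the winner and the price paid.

Rule: the highest bid at or above the reserve wins and pays the larger of the second-highest bid and the reserve.
Sorting bids: 120 (Orion) > 114 (Pike) > 103 (Zephyr) > 87 (Sable) > 84 (Talon) > 82 (Apex) > …
Highest eligible bid: Orion at $120.
Second-highest bid $114 exceeds the reserve $98 → payment $114.

Orion pays $114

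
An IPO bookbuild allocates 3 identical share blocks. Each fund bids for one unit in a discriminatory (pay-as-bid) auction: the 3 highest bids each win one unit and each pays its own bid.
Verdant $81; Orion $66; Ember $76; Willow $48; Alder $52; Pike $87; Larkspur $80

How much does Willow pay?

Willow pays $0

Bids ranked high→low: 87 (Pike), 81 (Verdant), 80 (Larkspur), 76 (Ember), 66 (Orion), …
Winners (3 units): Pike, Verdant, Larkspur.
Willow does not win → $0.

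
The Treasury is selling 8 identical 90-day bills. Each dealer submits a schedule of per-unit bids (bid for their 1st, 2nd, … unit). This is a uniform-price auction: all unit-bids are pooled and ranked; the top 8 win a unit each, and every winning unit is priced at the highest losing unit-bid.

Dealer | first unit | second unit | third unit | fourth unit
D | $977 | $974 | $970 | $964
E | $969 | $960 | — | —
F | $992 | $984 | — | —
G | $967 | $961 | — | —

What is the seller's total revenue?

Merging the schedules and taking the best 8: 992 (F-1), 984 (F-2), 977 (D-1), 974 (D-2), 970 (D-3), 969 (E-1), 967 (G-1), 964 (D-4)
First bid not allocated: $961.
Allocation: D 4, E 1, F 2, G 1. Every unit priced at $961.
Revenue = 8 × 961 = $7,688.

Total revenue: $7,688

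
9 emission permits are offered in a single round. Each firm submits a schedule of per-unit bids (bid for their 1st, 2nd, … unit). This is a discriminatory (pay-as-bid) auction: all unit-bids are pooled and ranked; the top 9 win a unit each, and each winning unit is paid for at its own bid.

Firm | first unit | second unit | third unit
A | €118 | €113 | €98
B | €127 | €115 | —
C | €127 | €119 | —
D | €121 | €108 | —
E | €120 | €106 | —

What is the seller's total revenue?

Pooled unit-bids ranked (top 9): 127 (B-1), 127 (C-1), 121 (D-1), 120 (E-1), 119 (C-2), 118 (A-1), 115 (B-2), 113 (A-2), 108 (D-2)
Next rejected bid: €106 (not a price — pay-as-bid).
Each winning unit pays its own bid.
Revenue = 127 + 127 + 121 + 120 + 119 + 118 + 115 + 113 + 108 = €1,068.

Total revenue: €1,068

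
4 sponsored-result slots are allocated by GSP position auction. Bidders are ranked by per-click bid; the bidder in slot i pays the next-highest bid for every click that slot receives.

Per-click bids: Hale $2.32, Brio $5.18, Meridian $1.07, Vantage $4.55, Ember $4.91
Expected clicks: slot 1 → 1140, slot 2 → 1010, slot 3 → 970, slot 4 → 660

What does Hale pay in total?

Per-click bids in order: $5.18 (Brio) > $4.91 (Ember) > $4.55 (Vantage) > $2.32 (Hale) > $1.07 (Meridian)
Hale holds slot 4 → pays next bid $1.07 × 660 clicks = $706.20.

Hale pays $706.20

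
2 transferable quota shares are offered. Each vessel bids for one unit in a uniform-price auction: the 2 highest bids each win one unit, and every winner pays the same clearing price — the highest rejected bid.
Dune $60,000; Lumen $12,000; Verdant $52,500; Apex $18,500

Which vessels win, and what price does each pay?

Bids ranked high→low: 60,000 (Dune), 52,500 (Verdant), 18,500 (Apex), 12,000 (Lumen)
Top 2: Dune, Verdant.
Clearing price = highest rejected bid = $18,500.

Dune, Verdant; each pays $18,500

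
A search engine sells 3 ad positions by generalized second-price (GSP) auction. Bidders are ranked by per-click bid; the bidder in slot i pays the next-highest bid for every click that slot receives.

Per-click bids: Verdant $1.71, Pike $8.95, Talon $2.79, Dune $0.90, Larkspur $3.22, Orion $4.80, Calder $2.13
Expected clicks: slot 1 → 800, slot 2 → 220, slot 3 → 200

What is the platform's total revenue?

Total revenue: $5106.40

Ranked by bid: $8.95 (Pike) > $4.80 (Orion) > $3.22 (Larkspur) > $2.79 (Talon) > …
Slot 1: Pike pays $4.80 × 800 = $3840.00
Slot 2: Orion pays $3.22 × 220 = $708.40
Slot 3: Larkspur pays $2.79 × 200 = $558.00
Total = $5106.40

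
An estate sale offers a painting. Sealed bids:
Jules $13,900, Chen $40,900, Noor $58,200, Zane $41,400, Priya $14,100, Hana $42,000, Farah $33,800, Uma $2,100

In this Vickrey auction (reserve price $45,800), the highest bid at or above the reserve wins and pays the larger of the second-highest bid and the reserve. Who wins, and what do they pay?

Rule: the highest bid at or above the reserve wins and pays the larger of the second-highest bid and the reserve.
Bids ranked: 58,200 (Noor) > 42,000 (Hana) > 41,400 (Zane) > 40,900 (Chen) > 33,800 (Farah) > 14,100 (Priya) > …
Noor has the top bid at or above the reserve ($58,200).
Second-highest bid $42,000 is below the reserve $45,800, so the reserve binds → payment $45,800.

Noor pays $45,800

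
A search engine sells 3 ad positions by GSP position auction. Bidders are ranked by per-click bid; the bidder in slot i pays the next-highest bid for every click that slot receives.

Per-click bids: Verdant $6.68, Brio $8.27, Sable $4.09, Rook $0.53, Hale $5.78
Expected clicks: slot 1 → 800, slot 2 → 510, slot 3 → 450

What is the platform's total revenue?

Sorting advertisers: $8.27 (Brio) > $6.68 (Verdant) > $5.78 (Hale) > $4.09 (Sable) > …
Slot 1: Brio pays $6.68 × 800 = $5344.00
Slot 2: Verdant pays $5.78 × 510 = $2947.80
Slot 3: Hale pays $4.09 × 450 = $1840.50
Total = $10132.30

Total revenue: $10132.30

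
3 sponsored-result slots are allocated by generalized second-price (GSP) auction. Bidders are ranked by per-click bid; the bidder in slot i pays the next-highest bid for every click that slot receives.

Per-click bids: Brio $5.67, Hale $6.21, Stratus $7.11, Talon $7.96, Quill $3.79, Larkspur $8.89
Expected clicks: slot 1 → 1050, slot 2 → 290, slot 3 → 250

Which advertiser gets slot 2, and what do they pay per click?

Per-click bids in order: $8.89 (Larkspur) > $7.96 (Talon) > $7.11 (Stratus) > $6.21 (Hale) > …
Slot 2 goes to the second-ranked bidder, Talon, who pays the next bid down: $7.11/click.

Talon; $7.11 per click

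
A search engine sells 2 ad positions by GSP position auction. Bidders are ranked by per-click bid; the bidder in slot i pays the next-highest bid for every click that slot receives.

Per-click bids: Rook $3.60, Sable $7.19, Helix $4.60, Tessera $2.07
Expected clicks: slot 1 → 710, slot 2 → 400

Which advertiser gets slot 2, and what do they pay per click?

Per-click bids in order: $7.19 (Sable) > $4.60 (Helix) > $3.60 (Rook) > …
Slot 2 goes to the second-ranked bidder, Helix, who pays the next bid down: $3.60/click.

Helix; $3.60 per click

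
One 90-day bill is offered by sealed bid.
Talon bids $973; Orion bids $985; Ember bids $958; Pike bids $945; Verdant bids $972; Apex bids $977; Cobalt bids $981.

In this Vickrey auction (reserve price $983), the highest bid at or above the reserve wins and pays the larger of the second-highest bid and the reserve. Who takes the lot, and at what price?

Rule: the highest bid at or above the reserve wins and pays the larger of the second-highest bid and the reserve.
Bids ranked: 985 (Orion) > 981 (Cobalt) > 977 (Apex) > 973 (Talon) > 972 (Verdant) > 958 (Ember) > …
Orion has the top bid at or above the reserve ($985).
max(second-highest $981, reserve $983) = $983.

Orion pays $983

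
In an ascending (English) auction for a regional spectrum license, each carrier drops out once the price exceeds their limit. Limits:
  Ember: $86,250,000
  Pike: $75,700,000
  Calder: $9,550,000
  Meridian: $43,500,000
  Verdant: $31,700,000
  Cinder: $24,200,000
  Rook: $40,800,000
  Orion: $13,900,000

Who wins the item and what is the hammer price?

Ember wins at $75,700,000

Ascending (English) auction: the price rises until one bidder remains; the winner pays the price at which the last rival dropped out.
Sorting limits: 86,250,000 (Ember) > 75,700,000 (Pike) > 43,500,000 (Meridian) > 40,800,000 (Rook) > 31,700,000 (Verdant) > 24,200,000 (Cinder) > …
Pike is the last rival to drop out, at $75,700,000; Ember remains and wins at that price.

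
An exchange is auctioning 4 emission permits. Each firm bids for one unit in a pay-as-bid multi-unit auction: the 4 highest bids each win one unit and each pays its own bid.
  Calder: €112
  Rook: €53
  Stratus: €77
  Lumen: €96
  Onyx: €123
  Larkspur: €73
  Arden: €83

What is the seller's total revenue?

Total revenue: €414

Ordering the bids: 123 (Onyx), 112 (Calder), 96 (Lumen), 83 (Arden), 77 (Stratus), 73 (Larkspur), …
Winners (4 units): Onyx, Calder, Lumen, Arden.
Total revenue = 123 + 112 + 96 + 83 = €414.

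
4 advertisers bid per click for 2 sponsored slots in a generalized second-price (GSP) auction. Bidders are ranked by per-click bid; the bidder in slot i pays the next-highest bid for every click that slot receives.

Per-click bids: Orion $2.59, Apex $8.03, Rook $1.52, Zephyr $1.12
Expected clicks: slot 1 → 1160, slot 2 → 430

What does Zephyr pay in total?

Per-click bids in order: $8.03 (Apex) > $2.59 (Orion) > $1.52 (Rook) > …
Zephyr ranks below slot 2 → no slot, pays nothing.

Zephyr pays $0.00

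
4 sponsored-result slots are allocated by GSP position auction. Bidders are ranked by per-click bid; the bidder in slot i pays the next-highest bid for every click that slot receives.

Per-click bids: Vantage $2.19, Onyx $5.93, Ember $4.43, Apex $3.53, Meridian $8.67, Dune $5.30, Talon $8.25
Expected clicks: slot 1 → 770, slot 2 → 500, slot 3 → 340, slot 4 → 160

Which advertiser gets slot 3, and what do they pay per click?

Per-click bids in order: $8.67 (Meridian) > $8.25 (Talon) > $5.93 (Onyx) > $5.30 (Dune) > $4.43 (Ember) > …
Slot 3 goes to the third-ranked bidder, Onyx, who pays the next bid down: $5.30/click.

Onyx; $5.30 per click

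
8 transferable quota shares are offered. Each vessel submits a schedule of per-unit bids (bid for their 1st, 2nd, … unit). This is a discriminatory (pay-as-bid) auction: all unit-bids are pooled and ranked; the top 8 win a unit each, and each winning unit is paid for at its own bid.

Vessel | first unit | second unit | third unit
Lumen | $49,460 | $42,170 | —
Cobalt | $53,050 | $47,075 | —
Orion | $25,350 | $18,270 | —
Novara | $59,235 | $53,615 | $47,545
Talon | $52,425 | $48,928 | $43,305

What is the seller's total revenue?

Total revenue: $411,333

Pooled unit-bids ranked (top 8): 59,235 (Novara-1), 53,615 (Novara-2), 53,050 (Cobalt-1), 52,425 (Talon-1), 49,460 (Lumen-1), 48,928 (Talon-2), 47,545 (Novara-3), 47,075 (Cobalt-2)
Next rejected bid: $43,305 (not a price — pay-as-bid).
Each winning unit pays its own bid.
Revenue = 59,235 + 53,615 + 53,050 + 52,425 + 49,460 + 48,928 + 47,545 + 47,075 = $411,333.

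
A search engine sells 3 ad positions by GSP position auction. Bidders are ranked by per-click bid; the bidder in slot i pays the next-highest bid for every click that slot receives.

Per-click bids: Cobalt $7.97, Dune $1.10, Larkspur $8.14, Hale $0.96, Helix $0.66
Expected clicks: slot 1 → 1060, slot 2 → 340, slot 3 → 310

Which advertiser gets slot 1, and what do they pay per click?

Larkspur; $7.97 per click

Sorting advertisers: $8.14 (Larkspur) > $7.97 (Cobalt) > $1.10 (Dune) > $0.96 (Hale) > …
Slot 1 goes to the first-ranked bidder, Larkspur, who pays the next bid down: $7.97/click.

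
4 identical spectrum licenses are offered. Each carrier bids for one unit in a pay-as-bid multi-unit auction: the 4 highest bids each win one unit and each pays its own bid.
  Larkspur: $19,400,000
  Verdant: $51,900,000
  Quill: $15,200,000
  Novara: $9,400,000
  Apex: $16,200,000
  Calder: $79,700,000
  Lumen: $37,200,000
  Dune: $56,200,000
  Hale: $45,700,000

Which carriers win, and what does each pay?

Ordering the bids: 79,700,000 (Calder), 56,200,000 (Dune), 51,900,000 (Verdant), 45,700,000 (Hale), 37,200,000 (Lumen), 19,400,000 (Larkspur), …
Top 4: Calder, Dune, Verdant, Hale.
Each winner pays its own bid: Calder $79,700,000, Dune $56,200,000, Verdant $51,900,000, Hale $45,700,000.

Calder $79,700,000, Dune $56,200,000, Verdant $51,900,000, Hale $45,700,000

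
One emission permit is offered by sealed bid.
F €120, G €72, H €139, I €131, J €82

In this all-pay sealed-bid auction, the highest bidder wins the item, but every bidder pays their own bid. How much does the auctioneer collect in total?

Total revenue: €544

All-pay sealed-bid auction: the highest bidder wins the item, but every bidder pays their own bid.
Bids ranked: 139 (H) > 131 (I) > 120 (F) > 82 (J) > 72 (G)
H wins with the top bid; all bids are sunk regardless.
Every bidder forfeits their bid regardless of winning.
Revenue = 120 + 72 + 139 + 131 + 82 = €544.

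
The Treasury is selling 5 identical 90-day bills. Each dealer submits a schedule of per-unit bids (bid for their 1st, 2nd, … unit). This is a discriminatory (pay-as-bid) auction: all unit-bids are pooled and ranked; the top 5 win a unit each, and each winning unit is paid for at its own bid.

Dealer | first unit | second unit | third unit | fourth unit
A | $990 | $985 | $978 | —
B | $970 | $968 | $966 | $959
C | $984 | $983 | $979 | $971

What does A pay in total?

A pays $1,975

Merging the schedules and taking the best 5: 990 (A-1), 985 (A-2), 984 (C-1), 983 (C-2), 979 (C-3)
Next rejected bid: $978 (not a price — pay-as-bid).
A's winning unit-bids: 990 + 985 = $1,975.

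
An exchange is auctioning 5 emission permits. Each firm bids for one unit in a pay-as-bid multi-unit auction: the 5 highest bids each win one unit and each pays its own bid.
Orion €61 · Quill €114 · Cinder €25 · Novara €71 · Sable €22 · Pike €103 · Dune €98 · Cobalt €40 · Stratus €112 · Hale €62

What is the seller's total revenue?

Ordering the bids: 114 (Quill), 112 (Stratus), 103 (Pike), 98 (Dune), 71 (Novara), 62 (Hale), 61 (Orion), …
Top 5: Quill, Stratus, Pike, Dune, Novara.
Total revenue = 114 + 112 + 103 + 98 + 71 = €498.

Total revenue: €498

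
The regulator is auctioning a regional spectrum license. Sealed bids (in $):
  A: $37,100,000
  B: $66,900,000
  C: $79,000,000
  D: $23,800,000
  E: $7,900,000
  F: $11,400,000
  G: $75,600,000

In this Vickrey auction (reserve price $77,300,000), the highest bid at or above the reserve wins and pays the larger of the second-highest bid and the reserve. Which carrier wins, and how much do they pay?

C pays $77,300,000

Bids ranked: 79,000,000 (C) > 75,600,000 (G) > 66,900,000 (B) > 37,100,000 (A) > 23,800,000 (D) > 11,400,000 (F) > …
Highest eligible bid: C at $79,000,000.
max(second-highest $75,600,000, reserve $77,300,000) = $77,300,000.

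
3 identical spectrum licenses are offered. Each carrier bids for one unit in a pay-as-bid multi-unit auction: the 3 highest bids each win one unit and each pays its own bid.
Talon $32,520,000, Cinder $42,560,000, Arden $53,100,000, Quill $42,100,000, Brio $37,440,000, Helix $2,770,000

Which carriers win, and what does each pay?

Ordering the bids: 53,100,000 (Arden), 42,560,000 (Cinder), 42,100,000 (Quill), 37,440,000 (Brio), 32,520,000 (Talon), …
The 3 highest are Arden, Cinder, Quill.
Each winner pays its own bid: Arden $53,100,000, Cinder $42,560,000, Quill $42,100,000.

Arden $53,100,000, Cinder $42,560,000, Quill $42,100,000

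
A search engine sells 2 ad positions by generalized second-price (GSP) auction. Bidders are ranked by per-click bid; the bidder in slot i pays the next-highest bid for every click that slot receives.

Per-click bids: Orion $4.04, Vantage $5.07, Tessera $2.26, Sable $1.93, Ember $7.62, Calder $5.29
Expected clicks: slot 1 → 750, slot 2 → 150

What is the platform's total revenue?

Sorting advertisers: $7.62 (Ember) > $5.29 (Calder) > $5.07 (Vantage) > …
Slot 1: Ember pays $5.29 × 750 = $3967.50
Slot 2: Calder pays $5.07 × 150 = $760.50
Total = $4728.00

Total revenue: $4728.00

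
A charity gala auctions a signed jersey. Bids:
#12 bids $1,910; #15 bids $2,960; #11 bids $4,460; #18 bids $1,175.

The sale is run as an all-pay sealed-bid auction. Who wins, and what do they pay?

#11 pays $4,460

Bids ranked: 4,460 (#11) > 2,960 (#15) > 1,910 (#12) > 1,175 (#18)
#11 wins with the top bid; all bids are sunk regardless.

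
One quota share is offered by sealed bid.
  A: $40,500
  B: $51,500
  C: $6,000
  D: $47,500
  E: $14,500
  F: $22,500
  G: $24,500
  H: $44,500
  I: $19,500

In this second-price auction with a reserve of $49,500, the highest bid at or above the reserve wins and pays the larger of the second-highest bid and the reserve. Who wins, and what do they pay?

Second-price auction with a reserve of $49,500: the highest bid at or above the reserve wins and pays the larger of the second-highest bid and the reserve.
Sorting bids: 51,500 (B) > 47,500 (D) > 44,500 (H) > 40,500 (A) > 24,500 (G) > 22,500 (F) > …
B has the top bid at or above the reserve ($51,500).
max(second-highest $47,500, reserve $49,500) = $49,500.

B pays $49,500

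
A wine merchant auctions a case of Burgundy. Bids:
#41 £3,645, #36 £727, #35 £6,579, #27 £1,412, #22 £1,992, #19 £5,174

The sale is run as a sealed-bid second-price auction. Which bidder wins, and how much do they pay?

Bids ranked: 6,579 (#35) > 5,174 (#19) > 3,645 (#41) > 1,992 (#22) > 1,412 (#27) > 727 (#36)
Second-price: #35 pays #19's bid of £5,174.

#35 pays £5,174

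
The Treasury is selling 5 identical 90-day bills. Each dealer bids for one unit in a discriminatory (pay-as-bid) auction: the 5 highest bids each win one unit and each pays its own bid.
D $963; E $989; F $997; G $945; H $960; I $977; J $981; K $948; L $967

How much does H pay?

H pays $0

Bids ranked high→low: 997 (F), 989 (E), 981 (J), 977 (I), 967 (L), 963 (D), 960 (H), …
Winners (5 units): F, E, J, I, L.
H does not win → $0.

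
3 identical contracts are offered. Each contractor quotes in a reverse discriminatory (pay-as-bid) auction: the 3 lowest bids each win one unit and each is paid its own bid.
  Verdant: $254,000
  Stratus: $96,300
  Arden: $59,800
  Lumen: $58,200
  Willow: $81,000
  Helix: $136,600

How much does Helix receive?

Ordering the bids: 58,200 (Lumen), 59,800 (Arden), 81,000 (Willow), 96,300 (Stratus), 136,600 (Helix), …
Winners (3 units): Lumen, Arden, Willow.
Helix does not win → $0.

Helix is paid $0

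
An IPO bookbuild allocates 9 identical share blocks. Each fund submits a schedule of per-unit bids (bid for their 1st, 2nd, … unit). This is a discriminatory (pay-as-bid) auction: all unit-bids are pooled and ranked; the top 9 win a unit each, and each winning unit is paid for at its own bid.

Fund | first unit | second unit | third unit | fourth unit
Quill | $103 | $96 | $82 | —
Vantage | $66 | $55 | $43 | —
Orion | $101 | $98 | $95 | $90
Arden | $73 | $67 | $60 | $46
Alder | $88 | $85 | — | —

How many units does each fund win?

Merging the schedules and taking the best 9: 103 (Quill-1), 101 (Orion-1), 98 (Orion-2), 96 (Quill-2), 95 (Orion-3), 90 (Orion-4), 88 (Alder-1), 85 (Alder-2), 82 (Quill-3)
Next rejected bid: $73 (not a price — pay-as-bid).
Allocation: Alder 2, Orion 4, Quill 3.

Alder 2, Orion 4, Quill 3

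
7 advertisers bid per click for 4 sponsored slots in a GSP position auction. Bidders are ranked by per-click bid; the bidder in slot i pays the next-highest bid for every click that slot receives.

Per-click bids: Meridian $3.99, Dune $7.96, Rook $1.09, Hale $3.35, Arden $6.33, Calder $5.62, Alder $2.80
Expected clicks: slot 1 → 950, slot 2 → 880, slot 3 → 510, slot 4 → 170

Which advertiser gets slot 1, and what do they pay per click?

Per-click bids in order: $7.96 (Dune) > $6.33 (Arden) > $5.62 (Calder) > $3.99 (Meridian) > $3.35 (Hale) > …
Slot 1 goes to the first-ranked bidder, Dune, who pays the next bid down: $6.33/click.

Dune; $6.33 per click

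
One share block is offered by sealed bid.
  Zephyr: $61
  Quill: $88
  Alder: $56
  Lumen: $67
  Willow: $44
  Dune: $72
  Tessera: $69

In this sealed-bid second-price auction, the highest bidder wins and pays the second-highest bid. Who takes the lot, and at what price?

Bids ranked: 88 (Quill) > 72 (Dune) > 69 (Tessera) > 67 (Lumen) > 61 (Zephyr) > 56 (Alder) > …
Second-price: Quill pays Dune's bid of $72.

Quill pays $72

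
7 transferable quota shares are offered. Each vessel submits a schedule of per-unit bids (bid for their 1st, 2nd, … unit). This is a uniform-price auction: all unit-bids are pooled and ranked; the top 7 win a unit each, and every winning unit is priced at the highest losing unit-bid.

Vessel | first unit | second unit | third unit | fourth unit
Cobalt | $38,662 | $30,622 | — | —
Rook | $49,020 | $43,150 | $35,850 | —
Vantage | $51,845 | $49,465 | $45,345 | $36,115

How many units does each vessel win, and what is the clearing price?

Cobalt 1, Rook 2, Vantage 4; clearing price $35,850

Pooled unit-bids ranked (top 7): 51,845 (Vantage-1), 49,465 (Vantage-2), 49,020 (Rook-1), 45,345 (Vantage-3), 43,150 (Rook-2), 38,662 (Cobalt-1), 36,115 (Vantage-4)
The (k+1)-th unit-bid is $35,850.
Allocation: Cobalt 1, Rook 2, Vantage 4.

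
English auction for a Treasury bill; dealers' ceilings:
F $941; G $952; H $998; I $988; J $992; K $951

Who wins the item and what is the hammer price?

H wins at $992

Limits ranked: 998 (H) > 992 (J) > 988 (I) > 952 (G) > 951 (K) > 941 (F)
Once the price passes $992, only H is left; the hammer falls at J's limit of $992.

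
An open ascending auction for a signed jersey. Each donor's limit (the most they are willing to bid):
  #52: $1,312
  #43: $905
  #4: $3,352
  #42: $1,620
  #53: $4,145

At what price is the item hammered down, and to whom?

#53 wins at $3,352

Limits ranked: 4,145 (#53) > 3,352 (#4) > 1,620 (#42) > 1,312 (#52) > 905 (#43)
#4 is the last rival to drop out, at $3,352; #53 remains and wins at that price.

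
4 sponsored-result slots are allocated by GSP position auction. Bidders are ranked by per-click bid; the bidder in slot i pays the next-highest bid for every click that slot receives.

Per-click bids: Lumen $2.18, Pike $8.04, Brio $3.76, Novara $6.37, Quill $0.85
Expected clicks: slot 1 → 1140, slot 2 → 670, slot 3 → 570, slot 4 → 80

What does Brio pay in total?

Sorting advertisers: $8.04 (Pike) > $6.37 (Novara) > $3.76 (Brio) > $2.18 (Lumen) > $0.85 (Quill)
Brio holds slot 3 → pays next bid $2.18 × 570 clicks = $1242.60.

Brio pays $1242.60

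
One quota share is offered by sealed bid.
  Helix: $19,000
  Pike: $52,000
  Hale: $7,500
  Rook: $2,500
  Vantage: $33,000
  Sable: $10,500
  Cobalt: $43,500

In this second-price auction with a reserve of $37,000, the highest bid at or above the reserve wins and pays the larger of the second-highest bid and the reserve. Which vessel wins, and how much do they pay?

Pike pays $43,500

Bids in order: 52,000 (Pike) > 43,500 (Cobalt) > 33,000 (Vantage) > 19,000 (Helix) > 10,500 (Sable) > 7,500 (Hale) > …
Highest eligible bid: Pike at $52,000.
max(second-highest $43,500, reserve $37,000) = $43,500; the reserve does not bind.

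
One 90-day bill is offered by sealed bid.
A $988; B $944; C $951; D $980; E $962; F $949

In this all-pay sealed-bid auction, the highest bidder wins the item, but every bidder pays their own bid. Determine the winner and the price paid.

Rule: the highest bidder wins the item, but every bidder pays their own bid.
Bids in order: 988 (A) > 980 (D) > 962 (E) > 951 (C) > 949 (F) > 944 (B)
A wins with the top bid; all bids are sunk regardless.

A pays $988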